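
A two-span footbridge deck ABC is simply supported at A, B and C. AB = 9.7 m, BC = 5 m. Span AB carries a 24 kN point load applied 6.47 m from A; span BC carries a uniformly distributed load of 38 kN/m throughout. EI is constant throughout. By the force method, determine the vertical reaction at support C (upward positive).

R_C = 81.23 kN

Insert a hinge at B; M_B is the redundant, and each span becomes simply supported.
Rotations at B on the released spans (each span's end-slope, ×1/EI):
  span AB: point load 24 at a = 6.47: Pab(L + a)/(6LEI) = 139.3/EI
  span BC: UDL 38: wL³/(24EI) = 197.9/EI
  relative rotation θ_0 = (139.3 + 197.9)/EI = 337.3/EI
A unit hogging moment at B produces rotation L₁/(3EI) + L₂/(3EI) = 4.9/EI.
Slope continuity at B: θ_0 = M_B·4.9/EI, so M_B = 337.3/4.9 = 68.83 kN·m (hogging).
Span BC, ΣM about C: R_B^{BC}·5 = 475 + 68.83, so R_B^{BC} = 108.8 kN and R_C = 190 − 108.8 = 81.23 kN.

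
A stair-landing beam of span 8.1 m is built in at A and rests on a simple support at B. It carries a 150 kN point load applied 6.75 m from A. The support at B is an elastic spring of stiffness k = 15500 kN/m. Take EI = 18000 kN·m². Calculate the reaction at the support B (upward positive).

Remove the prop at B; the released (primary) structure is a cantilever built in at A.
Downward deflection at the released point B due to the loads:
  point load 150 at a = 6.75: Pa²(3L − a)/(6EI) = 19991/EI
Tip deflection under a unit load at B: L³/(3EI) = 177.1/EI.
With EI = 18000 kN·m²: δ_0 = 1.1106 m and δ_{BB} = 0.009841 m/kN.
Compatibility — the spring shortens by R_B/k under the reaction it provides: δ_0 − R_B·δ_{BB} = R_B/k. With 1/k = 0.000065 m/kN, R_B = δ_0 / (δ_{BB} + 1/k) = 1.1106 / (0.009841 + 0.000065) = 112.1 kN.

R_B = 112.1 kN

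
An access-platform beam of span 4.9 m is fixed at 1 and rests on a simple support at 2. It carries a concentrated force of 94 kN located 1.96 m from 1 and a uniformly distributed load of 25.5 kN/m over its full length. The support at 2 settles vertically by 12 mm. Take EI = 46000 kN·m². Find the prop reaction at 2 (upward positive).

Remove the prop at 2; the released (primary) structure is a cantilever built in at 1.
Primary-structure tip deflection at 2 by superposition:
  point load 94 at a = 1.96: Pa²(3L − a)/(6EI) = 766.8/EI
  UDL 25.5: wL⁴/(8EI) = 1838/EI
  δ_0 = 2604/EI
Flexibility coefficient — unit upward force at 2: δ_{22} = L³/(3EI) = 39.22/EI.
With EI = 46000 kN·m²: δ_0 = 0.056615 m and δ_{22} = 0.000853 m/kN.
Compatibility — the beam at 2 must follow the support down by 0.012 m: δ_0 − R_2·δ_{22} = 0.012, so R_2 = (0.056615 − 0.012)/0.000853 = 52.33 kN.

R_2 = 52.33 kN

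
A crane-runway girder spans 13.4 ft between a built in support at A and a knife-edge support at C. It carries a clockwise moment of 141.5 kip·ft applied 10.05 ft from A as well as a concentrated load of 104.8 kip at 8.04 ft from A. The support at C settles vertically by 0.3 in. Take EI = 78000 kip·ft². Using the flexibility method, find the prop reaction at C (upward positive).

R_C = 57.69 kip

Take the reaction at C as the redundant and release it; the primary structure is a cantilever fixed at A.
Deflection at C on the released cantilever, summing each load's contribution:
  clockwise couple 141.5 at a = 10.05: M₀a(2L − a)/(2EI) = 11910/EI
  point load 104.8 at a = 8.04: Pa²(3L − a)/(6EI) = 36311/EI
  δ_0 = 48221/EI
Tip deflection under a unit load at C: L³/(3EI) = 802/EI.
With EI = 78000 kip·ft²: δ_0 = 0.61822 ft and δ_{CC} = 0.010282 ft/kip.
Compatibility — the beam at C must follow the support down by 0.025 ft: δ_0 − R_C·δ_{CC} = 0.025, so R_C = (0.61822 − 0.025)/0.010282 = 57.69 kip.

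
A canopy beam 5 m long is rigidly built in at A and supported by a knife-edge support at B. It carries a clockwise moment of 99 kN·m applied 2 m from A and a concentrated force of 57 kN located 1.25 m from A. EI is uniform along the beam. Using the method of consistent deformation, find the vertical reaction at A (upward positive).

Remove the prop at B; the released (primary) structure is a cantilever built in at A.
Deflection at B on the released cantilever, summing each load's contribution:
  clockwise couple 99 at a = 2: M₀a(2L − a)/(2EI) = 792/EI
  point load 57 at a = 1.25: Pa²(3L − a)/(6EI) = 204.1/EI
  δ_0 = 996.1/EI
Tip deflection under a unit load at B: L³/(3EI) = 41.67/EI.
The prop prevents deflection at B: R_B = δ_0/δ_{BB} = 996.1/41.67 = 23.91 kN.
Vertical equilibrium: R_A = ΣP − R_B = 57 − 23.91 = 33.09 kN.

R_A = 33.09 kN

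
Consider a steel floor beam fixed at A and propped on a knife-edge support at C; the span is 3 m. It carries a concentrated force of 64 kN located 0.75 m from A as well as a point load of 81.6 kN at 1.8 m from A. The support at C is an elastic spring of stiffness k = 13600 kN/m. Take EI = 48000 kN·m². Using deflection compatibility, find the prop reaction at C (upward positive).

R_C = 29.27 kN

Remove the prop at C; the released (primary) structure is a cantilever built in at A.
Deflection at C on the released cantilever, summing each load's contribution:
  point load 64 at a = 0.75: Pa²(3L − a)/(6EI) = 49.5/EI
  point load 81.6 at a = 1.8: Pa²(3L − a)/(6EI) = 317.3/EI
  δ_0 = 366.8/EI
Tip deflection under a unit load at C: L³/(3EI) = 9/EI.
With EI = 48000 kN·m²: δ_0 = 0.007641 m and δ_{CC} = 0.000188 m/kN.
Compatibility — the spring shortens by R_C/k under the reaction it provides: δ_0 − R_C·δ_{CC} = R_C/k. With 1/k = 0.000074 m/kN, R_C = δ_0 / (δ_{CC} + 1/k) = 0.007641 / (0.000188 + 0.000074) = 29.27 kN.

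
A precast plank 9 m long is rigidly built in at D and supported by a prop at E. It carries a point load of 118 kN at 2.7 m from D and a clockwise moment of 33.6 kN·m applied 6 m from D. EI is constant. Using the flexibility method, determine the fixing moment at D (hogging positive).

Take the reaction at E as the redundant and release it; the primary structure is a cantilever fixed at D.
Downward deflection at the released point E due to the loads:
  point load 118 at a = 2.7: Pa²(3L − a)/(6EI) = 3484/EI
  clockwise couple 33.6 at a = 6: M₀a(2L − a)/(2EI) = 1210/EI
  δ_0 = 4693/EI
Tip deflection under a unit load at E: L³/(3EI) = 243/EI.
The prop prevents deflection at E: R_E = δ_0/δ_{EE} = 4693/243 = 19.31 kN.
Moment equilibrium about D: M_D = Σ(load moments about D) − R_E·L = 352.2 − 19.31×9 = 178.4 kN·m.

M_D = 178.4 kN·m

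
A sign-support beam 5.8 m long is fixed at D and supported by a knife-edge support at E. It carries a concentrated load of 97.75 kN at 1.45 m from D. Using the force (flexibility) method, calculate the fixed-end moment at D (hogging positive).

Choose R_E as the redundant. The primary structure is the cantilever fixed at D.
Free-end deflection of the primary structure under the applied loading (downward +):
  point load 97.75 at a = 1.45: Pa²(3L − a)/(6EI) = 546.3/EI
Tip deflection under a unit load at E: L³/(3EI) = 65.04/EI.
Compatibility at E: δ_0 − R_E·δ_{EE} = 0, so R_E = 546.3/65.04 = 8.4 kN.
Moment equilibrium about D: M_D = Σ(load moments about D) − R_E·L = 141.7 − 8.4×5.8 = 93.02 kN·m.

M_D = 93.02 kN·m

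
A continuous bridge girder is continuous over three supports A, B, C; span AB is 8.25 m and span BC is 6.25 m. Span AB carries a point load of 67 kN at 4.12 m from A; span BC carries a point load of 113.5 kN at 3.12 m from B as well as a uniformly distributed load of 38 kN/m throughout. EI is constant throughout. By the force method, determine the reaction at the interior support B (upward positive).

R_B = 264.2 kN

Insert a hinge at B; M_B is the redundant, and each span becomes simply supported.
End slopes at the hinge B, treating each span as simply supported:
  span AB: point load 67 at a = 4.12: Pab(L + a)/(6LEI) = 284.9/EI
  span BC: point load 113.5 at a = 3.12: Pab(L + b)/(6LEI) = 277.2/EI
  span BC: UDL 38: wL³/(24EI) = 386.6/EI
  relative rotation θ_0 = (284.9 + 663.8)/EI = 948.7/EI
A unit hogging moment at B produces rotation L₁/(3EI) + L₂/(3EI) = 4.833/EI.
Compatibility: M_B·(L₁+L₂)/(3EI) = θ_0, giving M_B = 196.3 kN·m (hogging).
Span AB, ΣM about A with M_B applied at B: R_B^{AB}·8.25 = 276 + 196.3, so R_B^{AB} = 57.25 kN and R_A = 67 − 57.25 = 9.749 kN.
Span BC, ΣM about C: R_B^{BC}·6.25 = 1097 + 196.3, so R_B^{BC} = 207 kN and R_C = 351 − 207 = 144 kN.
R_B = 57.25 + 207 = 264.2 kN.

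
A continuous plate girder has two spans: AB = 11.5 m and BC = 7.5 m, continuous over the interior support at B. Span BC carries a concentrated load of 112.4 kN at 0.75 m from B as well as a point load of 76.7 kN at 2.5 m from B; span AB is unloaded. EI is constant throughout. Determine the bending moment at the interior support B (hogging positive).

M_B = 70.5 kN·m

Insert a hinge at B; M_B is the redundant, and each span becomes simply supported.
End slopes at the hinge B, treating each span as simply supported:
  span BC: point load 112.4 at a = 0.75: Pab(L + b)/(6LEI) = 180.2/EI
  span BC: point load 76.7 at a = 2.5: Pab(L + b)/(6LEI) = 266.3/EI
  relative rotation θ_0 = (0 + 446.5)/EI = 446.5/EI
A unit hogging moment at B produces rotation L₁/(3EI) + L₂/(3EI) = 6.333/EI.
Compatibility: M_B·(L₁+L₂)/(3EI) = θ_0, giving M_B = 70.5 kN·m (hogging).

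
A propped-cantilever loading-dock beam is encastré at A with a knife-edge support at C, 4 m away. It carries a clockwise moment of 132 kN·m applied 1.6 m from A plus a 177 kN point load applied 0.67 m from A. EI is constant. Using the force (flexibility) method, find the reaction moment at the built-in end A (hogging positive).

M_A = 95.74 kN·m

Choose R_C as the redundant. The primary structure is the cantilever fixed at A.
Primary-structure tip deflection at C by superposition:
  clockwise couple 132 at a = 1.6: M₀a(2L − a)/(2EI) = 675.8/EI
  point load 177 at a = 0.67: Pa²(3L − a)/(6EI) = 150/EI
  δ_0 = 825.9/EI
Flexibility coefficient — unit upward force at C: δ_{CC} = L³/(3EI) = 21.33/EI.
Compatibility at C: δ_0 − R_C·δ_{CC} = 0, so R_C = 825.9/21.33 = 38.71 kN.
Moment equilibrium about A: M_A = Σ(load moments about A) − R_C·L = 250.6 − 38.71×4 = 95.74 kN·m.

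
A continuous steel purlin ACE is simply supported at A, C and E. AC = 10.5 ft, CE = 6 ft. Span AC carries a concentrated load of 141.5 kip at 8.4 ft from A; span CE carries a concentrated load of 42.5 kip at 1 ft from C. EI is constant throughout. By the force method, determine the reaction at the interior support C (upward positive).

Insert a hinge at C; M_C is the redundant, and each span becomes simply supported.
End slopes at the hinge C, treating each span as simply supported:
  span AC: point load 141.5 at a = 8.4: Pab(L + a)/(6LEI) = 748.8/EI
  span CE: point load 42.5 at a = 1: Pab(L + b)/(6LEI) = 64.93/EI
  relative rotation θ_0 = (748.8 + 64.93)/EI = 813.7/EI
A unit hogging moment at C produces rotation L₁/(3EI) + L₂/(3EI) = 5.5/EI.
Compatibility: M_C·(L₁+L₂)/(3EI) = θ_0, giving M_C = 148 kip·ft (hogging).
Span AC, ΣM about A with M_C applied at C: R_C^{AC}·10.5 = 1189 + 148, so R_C^{AC} = 127.3 kip and R_A = 141.5 − 127.3 = 14.21 kip.
Span CE, ΣM about E: R_C^{CE}·6 = 212.5 + 148, so R_C^{CE} = 60.08 kip and R_E = 42.5 − 60.08 = -17.58 kip.
R_C = 127.3 + 60.08 = 187.4 kip.

R_C = 187.4 kip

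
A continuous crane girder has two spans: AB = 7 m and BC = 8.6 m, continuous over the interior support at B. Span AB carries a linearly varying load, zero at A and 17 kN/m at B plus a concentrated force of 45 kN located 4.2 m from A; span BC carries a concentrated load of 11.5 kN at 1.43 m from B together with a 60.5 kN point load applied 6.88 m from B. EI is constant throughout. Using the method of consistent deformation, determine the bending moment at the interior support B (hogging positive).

Take M_B as the redundant. Released structure: two simple spans AB and BC with a hinge at B.
End slopes at the hinge B, treating each span as simply supported:
  span AB: triangular load, peak 17: w₀L³/(45EI) = 129.6/EI
  span AB: point load 45 at a = 4.2: Pab(L + a)/(6LEI) = 141.1/EI
  span BC: point load 11.5 at a = 1.43: Pab(L + b)/(6LEI) = 36.04/EI
  span BC: point load 60.5 at a = 6.88: Pab(L + b)/(6LEI) = 143.2/EI
  relative rotation θ_0 = (270.7 + 179.2)/EI = 449.9/EI
A unit hogging moment at B produces rotation L₁/(3EI) + L₂/(3EI) = 5.2/EI.
Slope continuity at B: θ_0 = M_B·5.2/EI, so M_B = 449.9/5.2 = 86.52 kN·m (hogging).

M_B = 86.52 kN·m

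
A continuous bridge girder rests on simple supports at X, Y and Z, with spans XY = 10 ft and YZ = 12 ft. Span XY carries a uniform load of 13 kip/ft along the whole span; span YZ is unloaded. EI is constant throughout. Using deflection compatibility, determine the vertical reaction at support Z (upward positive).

Release continuity at Y by inserting a hinge; the redundant is the internal moment M_Y. The primary structure is two simply-supported spans XY and YZ.
End slopes at the hinge Y, treating each span as simply supported:
  span XY: UDL 13: wL³/(24EI) = 541.7/EI
  relative rotation θ_0 = (541.7 + 0)/EI = 541.7/EI
A unit hogging moment at Y produces rotation L₁/(3EI) + L₂/(3EI) = 7.333/EI.
Slope continuity at Y: θ_0 = M_Y·7.333/EI, so M_Y = 541.7/7.333 = 73.86 kip·ft (hogging).
Span YZ, ΣM about Z: R_Y^{YZ}·12 = 0 + 73.86, so R_Y^{YZ} = 6.155 kip and R_Z = 0 − 6.155 = -6.155 kip.

R_Z = -6.155 kip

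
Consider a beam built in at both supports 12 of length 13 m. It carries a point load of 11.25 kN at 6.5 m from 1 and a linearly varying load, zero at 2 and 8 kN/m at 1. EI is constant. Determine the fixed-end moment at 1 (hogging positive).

M_1 = 85.88 kN·m

Release both end moments; the primary structure is a simply-supported span 12 with redundants M_1 and M_2.
On the primary (simply-supported) span, the end slopes from the loading are:
  at 1: point load 11.25 at a = 6.5: Pab(L + b)/(6LEI) = 118.8/EI
  at 2: point load 11.25 at a = 6.5: Pab(L + a)/(6LEI) = 118.8/EI
  at 1: triangular load, peak 8: w₀L³/(45EI) = 390.6/EI
  at 2: triangular load, peak 8: 7w₀L³/(360EI) = 341.8/EI
  θ_10 = 509.4/EI,  θ_20 = 460.6/EI
Flexibility coefficients: a unit moment at one end gives L/(3EI) there and L/(6EI) at the far end, so f₁₁ = f₂₂ = 4.333/EI and f₁₂ = f₂₁ = 2.167/EI.
Compatibility — zero rotation at each built-in end:
  4.333 M_1 + 2.167 M_2 = 509.4
  2.167 M_1 + 4.333 M_2 = 460.6
Solving the pair gives M_1 = 85.88 kN·m and M_2 = 63.35 kN·m (hogging).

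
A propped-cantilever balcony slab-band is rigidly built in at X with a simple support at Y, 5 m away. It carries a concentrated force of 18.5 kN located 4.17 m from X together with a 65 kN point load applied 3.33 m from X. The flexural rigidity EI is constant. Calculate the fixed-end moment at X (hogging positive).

Take the reaction at Y as the redundant and release it; the primary structure is a cantilever fixed at X.
Free-end deflection of the primary structure under the applied loading (downward +):
  point load 18.5 at a = 4.17: Pa²(3L − a)/(6EI) = 580.7/EI
  point load 65 at a = 3.33: Pa²(3L − a)/(6EI) = 1402/EI
  δ_0 = 1983/EI
Tip deflection under a unit load at Y: L³/(3EI) = 41.67/EI.
The prop prevents deflection at Y: R_Y = δ_0/δ_{YY} = 1983/41.67 = 47.58 kN.
Moment equilibrium about X: M_X = Σ(load moments about X) − R_Y·L = 293.6 − 47.58×5 = 55.69 kN·m.

M_X = 55.69 kN·m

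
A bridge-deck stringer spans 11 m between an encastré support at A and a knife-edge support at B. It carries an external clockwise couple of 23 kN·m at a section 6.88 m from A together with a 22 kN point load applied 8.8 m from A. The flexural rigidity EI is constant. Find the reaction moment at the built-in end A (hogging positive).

M_A = 16.57 kN·m

Release the roller at B. Primary structure: cantilever fixed at A.
Primary-structure tip deflection at B by superposition:
  clockwise couple 23 at a = 6.88: M₀a(2L − a)/(2EI) = 1196/EI
  point load 22 at a = 8.8: Pa²(3L − a)/(6EI) = 6872/EI
  δ_0 = 8068/EI
Flexibility coefficient — unit upward force at B: δ_{BB} = L³/(3EI) = 443.7/EI.
Compatibility at B: δ_0 − R_B·δ_{BB} = 0, so R_B = 8068/443.7 = 18.18 kN.
Moment equilibrium about A: M_A = Σ(load moments about A) − R_B·L = 216.6 − 18.18×11 = 16.57 kN·m.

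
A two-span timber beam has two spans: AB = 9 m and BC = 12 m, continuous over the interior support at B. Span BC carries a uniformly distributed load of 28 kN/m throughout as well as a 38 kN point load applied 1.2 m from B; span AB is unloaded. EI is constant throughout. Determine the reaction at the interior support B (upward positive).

R_B = 262.5 kN

Insert a hinge at B; M_B is the redundant, and each span becomes simply supported.
Discontinuity in slope at B on the released structure — sum the simple-span end rotations:
  span BC: UDL 28: wL³/(24EI) = 2016/EI
  span BC: point load 38 at a = 1.2: Pab(L + b)/(6LEI) = 156/EI
  relative rotation θ_0 = (0 + 2172)/EI = 2172/EI
A unit hogging moment at B produces rotation L₁/(3EI) + L₂/(3EI) = 7/EI.
Compatibility: M_B·(L₁+L₂)/(3EI) = θ_0, giving M_B = 310.3 kN·m (hogging).
Span AB, ΣM about A with M_B applied at B: R_B^{AB}·9 = 0 + 310.3, so R_B^{AB} = 34.48 kN and R_A = 0 − 34.48 = -34.48 kN.
Span BC, ΣM about C: R_B^{BC}·12 = 2426 + 310.3, so R_B^{BC} = 228.1 kN and R_C = 374 − 228.1 = 145.9 kN.
R_B = 34.48 + 228.1 = 262.5 kN.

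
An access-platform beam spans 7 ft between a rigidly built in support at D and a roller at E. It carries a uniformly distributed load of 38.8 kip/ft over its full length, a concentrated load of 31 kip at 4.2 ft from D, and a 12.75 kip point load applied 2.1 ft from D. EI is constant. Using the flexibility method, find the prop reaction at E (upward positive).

Release the roller at E. Primary structure: cantilever fixed at D.
Deflection at E on the released cantilever, summing each load's contribution:
  UDL 38.8: wL⁴/(8EI) = 11645/EI
  point load 31 at a = 4.2: Pa²(3L − a)/(6EI) = 1531/EI
  point load 12.75 at a = 2.1: Pa²(3L − a)/(6EI) = 177.1/EI
  δ_0 = 13353/EI
Tip deflection under a unit load at E: L³/(3EI) = 114.3/EI.
The prop prevents deflection at E: R_E = δ_0/δ_{EE} = 13353/114.3 = 116.8 kip.

R_E = 116.8 kip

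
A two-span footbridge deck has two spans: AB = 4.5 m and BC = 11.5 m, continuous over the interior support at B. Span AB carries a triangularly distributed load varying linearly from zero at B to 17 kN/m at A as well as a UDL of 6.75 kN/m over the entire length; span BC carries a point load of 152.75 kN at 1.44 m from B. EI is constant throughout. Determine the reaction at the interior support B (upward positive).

Release continuity at B by inserting a hinge; the redundant is the internal moment M_B. The primary structure is two simply-supported spans AB and BC.
End slopes at the hinge B, treating each span as simply supported:
  span AB: triangular load, peak 17: 7w₀L³/(360EI) = 30.12/EI
  span AB: UDL 6.75: wL³/(24EI) = 25.63/EI
  span BC: point load 152.75 at a = 1.44: Pab(L + b)/(6LEI) = 691.4/EI
  relative rotation θ_0 = (55.75 + 691.4)/EI = 747.2/EI
A unit hogging moment at B produces rotation L₁/(3EI) + L₂/(3EI) = 5.333/EI.
Compatibility: M_B·(L₁+L₂)/(3EI) = θ_0, giving M_B = 140.1 kN·m (hogging).
Span AB, ΣM about A with M_B applied at B: R_B^{AB}·4.5 = 125.7 + 140.1, so R_B^{AB} = 59.07 kN and R_A = 68.62 − 59.07 = 9.555 kN.
Span BC, ΣM about C: R_B^{BC}·11.5 = 1537 + 140.1, so R_B^{BC} = 145.8 kN and R_C = 152.8 − 145.8 = 6.945 kN.
R_B = 59.07 + 145.8 = 204.9 kN.

R_B = 204.9 kN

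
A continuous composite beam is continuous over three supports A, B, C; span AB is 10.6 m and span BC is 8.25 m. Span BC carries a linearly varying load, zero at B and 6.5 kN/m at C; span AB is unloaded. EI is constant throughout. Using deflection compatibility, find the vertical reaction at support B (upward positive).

Insert a hinge at B; M_B is the redundant, and each span becomes simply supported.
Rotations at B on the released spans (each span's end-slope, ×1/EI):
  span BC: triangular load, peak 6.5: 7w₀L³/(360EI) = 70.97/EI
  relative rotation θ_0 = (0 + 70.97)/EI = 70.97/EI
A unit hogging moment at B produces rotation L₁/(3EI) + L₂/(3EI) = 6.283/EI.
Compatibility: M_B·(L₁+L₂)/(3EI) = θ_0, giving M_B = 11.29 kN·m (hogging).
Span AB, ΣM about A with M_B applied at B: R_B^{AB}·10.6 = 0 + 11.29, so R_B^{AB} = 1.066 kN and R_A = 0 − 1.066 = -1.066 kN.
Span BC, ΣM about C: R_B^{BC}·8.25 = 73.73 + 11.29, so R_B^{BC} = 10.31 kN and R_C = 26.81 − 10.31 = 16.51 kN.
R_B = 1.066 + 10.31 = 11.37 kN.

R_B = 11.37 kN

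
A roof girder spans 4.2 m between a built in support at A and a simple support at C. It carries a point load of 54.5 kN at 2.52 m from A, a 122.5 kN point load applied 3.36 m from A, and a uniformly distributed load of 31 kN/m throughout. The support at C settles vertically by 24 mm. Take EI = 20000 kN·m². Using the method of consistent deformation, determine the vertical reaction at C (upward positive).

R_C = 139.2 kN

Remove the prop at C; the released (primary) structure is a cantilever built in at A.
Downward deflection at the released point C due to the loads:
  point load 54.5 at a = 2.52: Pa²(3L − a)/(6EI) = 581.4/EI
  point load 122.5 at a = 3.36: Pa²(3L − a)/(6EI) = 2130/EI
  UDL 31: wL⁴/(8EI) = 1206/EI
  δ_0 = 3917/EI
Flexibility coefficient — unit upward force at C: δ_{CC} = L³/(3EI) = 24.7/EI.
With EI = 20000 kN·m²: δ_0 = 0.19585 m and δ_{CC} = 0.001235 m/kN.
Compatibility — the beam at C must follow the support down by 0.024 m: δ_0 − R_C·δ_{CC} = 0.024, so R_C = (0.19585 − 0.024)/0.001235 = 139.2 kN.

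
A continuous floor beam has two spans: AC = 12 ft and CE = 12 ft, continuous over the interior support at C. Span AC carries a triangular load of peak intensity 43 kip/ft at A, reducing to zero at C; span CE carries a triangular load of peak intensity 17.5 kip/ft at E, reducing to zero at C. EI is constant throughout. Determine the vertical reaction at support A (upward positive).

R_A = 150.8 kip

Insert a hinge at C; M_C is the redundant, and each span becomes simply supported.
End slopes at the hinge C, treating each span as simply supported:
  span AC: triangular load, peak 43: 7w₀L³/(360EI) = 1445/EI
  span CE: triangular load, peak 17.5: 7w₀L³/(360EI) = 588/EI
  relative rotation θ_0 = (1445 + 588)/EI = 2033/EI
A unit hogging moment at C produces rotation L₁/(3EI) + L₂/(3EI) = 8/EI.
Slope continuity at C: θ_0 = M_C·8/EI, so M_C = 2033/8 = 254.1 kip·ft (hogging).
Span AC, ΣM about A with M_C applied at C: R_C^{AC}·12 = 1032 + 254.1, so R_C^{AC} = 107.2 kip and R_A = 258 − 107.2 = 150.8 kip.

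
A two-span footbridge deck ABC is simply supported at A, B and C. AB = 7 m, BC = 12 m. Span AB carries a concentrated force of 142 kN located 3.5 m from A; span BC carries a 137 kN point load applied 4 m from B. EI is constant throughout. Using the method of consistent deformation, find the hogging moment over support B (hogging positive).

M_B = 260.9 kN·m

Insert a hinge at B; M_B is the redundant, and each span becomes simply supported.
Discontinuity in slope at B on the released structure — sum the simple-span end rotations:
  span AB: point load 142 at a = 3.5: Pab(L + a)/(6LEI) = 434.9/EI
  span BC: point load 137 at a = 4: Pab(L + b)/(6LEI) = 1218/EI
  relative rotation θ_0 = (434.9 + 1218)/EI = 1653/EI
A unit hogging moment at B produces rotation L₁/(3EI) + L₂/(3EI) = 6.333/EI.
Compatibility: M_B·(L₁+L₂)/(3EI) = θ_0, giving M_B = 260.9 kN·m (hogging).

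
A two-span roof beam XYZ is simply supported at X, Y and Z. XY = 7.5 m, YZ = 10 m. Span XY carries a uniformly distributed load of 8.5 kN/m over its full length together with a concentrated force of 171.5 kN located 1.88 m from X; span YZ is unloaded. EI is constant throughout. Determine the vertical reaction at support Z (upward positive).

R_Z = -9.036 kN

Take M_Y as the redundant. Released structure: two simple spans XY and YZ with a hinge at Y.
Discontinuity in slope at Y on the released structure — sum the simple-span end rotations:
  span XY: UDL 8.5: wL³/(24EI) = 149.4/EI
  span XY: point load 171.5 at a = 1.88: Pab(L + a)/(6LEI) = 377.7/EI
  relative rotation θ_0 = (527.1 + 0)/EI = 527.1/EI
A unit hogging moment at Y produces rotation L₁/(3EI) + L₂/(3EI) = 5.833/EI.
Compatibility: M_Y·(L₁+L₂)/(3EI) = θ_0, giving M_Y = 90.36 kN·m (hogging).
Span YZ, ΣM about Z: R_Y^{YZ}·10 = 0 + 90.36, so R_Y^{YZ} = 9.036 kN and R_Z = 0 − 9.036 = -9.036 kN.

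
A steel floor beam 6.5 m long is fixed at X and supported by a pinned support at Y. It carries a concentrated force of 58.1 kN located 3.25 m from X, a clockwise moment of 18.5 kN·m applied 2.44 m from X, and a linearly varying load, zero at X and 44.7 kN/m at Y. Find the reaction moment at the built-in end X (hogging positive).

Choose R_Y as the redundant. The primary structure is the cantilever fixed at X.
Downward deflection at the released point Y due to the loads:
  point load 58.1 at a = 3.25: Pa²(3L − a)/(6EI) = 1662/EI
  clockwise couple 18.5 at a = 2.44: M₀a(2L − a)/(2EI) = 238.3/EI
  triangular load, peak 44.7 at the free end: 11w₀L⁴/(120EI) = 7314/EI
  δ_0 = 9215/EI
Flexibility coefficient — unit upward force at Y: δ_{YY} = L³/(3EI) = 91.54/EI.
The prop prevents deflection at Y: R_Y = δ_0/δ_{YY} = 9215/91.54 = 100.7 kN.
Moment equilibrium about X: M_X = Σ(load moments about X) − R_Y·L = 836.9 − 100.7×6.5 = 182.6 kN·m.

M_X = 182.6 kN·m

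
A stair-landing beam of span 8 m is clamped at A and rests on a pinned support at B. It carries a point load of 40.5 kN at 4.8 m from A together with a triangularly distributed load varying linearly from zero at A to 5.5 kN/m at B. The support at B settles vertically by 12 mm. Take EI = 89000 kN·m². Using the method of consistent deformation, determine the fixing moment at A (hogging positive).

Choose R_B as the redundant. The primary structure is the cantilever fixed at A.
Primary-structure tip deflection at B by superposition:
  point load 40.5 at a = 4.8: Pa²(3L − a)/(6EI) = 2986/EI
  triangular load, peak 5.5 at the free end: 11w₀L⁴/(120EI) = 2065/EI
  δ_0 = 5051/EI
Tip deflection under a unit load at B: L³/(3EI) = 170.7/EI.
With EI = 89000 kN·m²: δ_0 = 0.056753 m and δ_{BB} = 0.001918 m/kN.
Compatibility — the beam at B must follow the support down by 0.012 m: δ_0 − R_B·δ_{BB} = 0.012, so R_B = (0.056753 − 0.012)/0.001918 = 23.34 kN.
Moment equilibrium about A: M_A = Σ(load moments about A) − R_B·L = 311.7 − 23.34×8 = 125 kN·m.

M_A = 125 kN·m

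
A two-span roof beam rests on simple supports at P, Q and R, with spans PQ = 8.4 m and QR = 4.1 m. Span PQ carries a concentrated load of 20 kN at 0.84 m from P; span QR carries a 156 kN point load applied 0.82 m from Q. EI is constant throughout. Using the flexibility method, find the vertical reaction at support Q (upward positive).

R_Q = 139.8 kN

Take M_Q as the redundant. Released structure: two simple spans PQ and QR with a hinge at Q.
Discontinuity in slope at Q on the released structure — sum the simple-span end rotations:
  span PQ: point load 20 at a = 0.84: Pab(L + a)/(6LEI) = 23.28/EI
  span QR: point load 156 at a = 0.82: Pab(L + b)/(6LEI) = 125.9/EI
  relative rotation θ_0 = (23.28 + 125.9)/EI = 149.2/EI
A unit hogging moment at Q produces rotation L₁/(3EI) + L₂/(3EI) = 4.167/EI.
Compatibility: M_Q·(L₁+L₂)/(3EI) = θ_0, giving M_Q = 35.8 kN·m (hogging).
Span PQ, ΣM about P with M_Q applied at Q: R_Q^{PQ}·8.4 = 16.8 + 35.8, so R_Q^{PQ} = 6.262 kN and R_P = 20 − 6.262 = 13.74 kN.
Span QR, ΣM about R: R_Q^{QR}·4.1 = 511.7 + 35.8, so R_Q^{QR} = 133.5 kN and R_R = 156 − 133.5 = 22.47 kN.
R_Q = 6.262 + 133.5 = 139.8 kN.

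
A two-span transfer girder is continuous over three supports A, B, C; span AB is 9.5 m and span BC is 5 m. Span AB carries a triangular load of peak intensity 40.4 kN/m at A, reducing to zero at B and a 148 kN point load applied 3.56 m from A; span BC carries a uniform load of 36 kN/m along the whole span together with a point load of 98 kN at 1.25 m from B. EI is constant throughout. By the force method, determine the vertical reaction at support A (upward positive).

Insert a hinge at B; M_B is the redundant, and each span becomes simply supported.
Rotations at B on the released spans (each span's end-slope, ×1/EI):
  span AB: triangular load, peak 40.4: 7w₀L³/(360EI) = 673.5/EI
  span AB: point load 148 at a = 3.56: Pab(L + a)/(6LEI) = 717.1/EI
  span BC: UDL 36: wL³/(24EI) = 187.5/EI
  span BC: point load 98 at a = 1.25: Pab(L + b)/(6LEI) = 134/EI
  relative rotation θ_0 = (1391 + 321.5)/EI = 1712/EI
A unit hogging moment at B produces rotation L₁/(3EI) + L₂/(3EI) = 4.833/EI.
Compatibility: M_B·(L₁+L₂)/(3EI) = θ_0, giving M_B = 354.2 kN·m (hogging).
Span AB, ΣM about A with M_B applied at B: R_B^{AB}·9.5 = 1135 + 354.2, so R_B^{AB} = 156.7 kN and R_A = 339.9 − 156.7 = 183.2 kN.

R_A = 183.2 kN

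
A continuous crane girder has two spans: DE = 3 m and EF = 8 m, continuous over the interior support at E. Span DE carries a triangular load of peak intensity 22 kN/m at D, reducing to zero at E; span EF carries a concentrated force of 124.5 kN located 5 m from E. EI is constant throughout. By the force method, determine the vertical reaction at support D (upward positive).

Release continuity at E by inserting a hinge; the redundant is the internal moment M_E. The primary structure is two simply-supported spans DE and EF.
Discontinuity in slope at E on the released structure — sum the simple-span end rotations:
  span DE: triangular load, peak 22: 7w₀L³/(360EI) = 11.55/EI
  span EF: point load 124.5 at a = 5: Pab(L + b)/(6LEI) = 428/EI
  relative rotation θ_0 = (11.55 + 428)/EI = 439.5/EI
A unit hogging moment at E produces rotation L₁/(3EI) + L₂/(3EI) = 3.667/EI.
Slope continuity at E: θ_0 = M_E·3.667/EI, so M_E = 439.5/3.667 = 119.9 kN·m (hogging).
Span DE, ΣM about D with M_E applied at E: R_E^{DE}·3 = 33 + 119.9, so R_E^{DE} = 50.96 kN and R_D = 33 − 50.96 = -17.96 kN.

R_D = -17.96 kN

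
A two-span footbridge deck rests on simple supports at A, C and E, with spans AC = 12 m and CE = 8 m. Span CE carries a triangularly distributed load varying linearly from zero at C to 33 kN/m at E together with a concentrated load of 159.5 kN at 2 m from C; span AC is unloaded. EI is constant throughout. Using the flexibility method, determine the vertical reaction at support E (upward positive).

Take M_C as the redundant. Released structure: two simple spans AC and CE with a hinge at C.
Rotations at C on the released spans (each span's end-slope, ×1/EI):
  span CE: triangular load, peak 33: 7w₀L³/(360EI) = 328.5/EI
  span CE: point load 159.5 at a = 2: Pab(L + b)/(6LEI) = 558.2/EI
  relative rotation θ_0 = (0 + 886.8)/EI = 886.8/EI
A unit hogging moment at C produces rotation L₁/(3EI) + L₂/(3EI) = 6.667/EI.
Slope continuity at C: θ_0 = M_C·6.667/EI, so M_C = 886.8/6.667 = 133 kN·m (hogging).
Span CE, ΣM about E: R_C^{CE}·8 = 1309 + 133, so R_C^{CE} = 180.3 kN and R_E = 291.5 − 180.3 = 111.2 kN.

R_E = 111.2 kN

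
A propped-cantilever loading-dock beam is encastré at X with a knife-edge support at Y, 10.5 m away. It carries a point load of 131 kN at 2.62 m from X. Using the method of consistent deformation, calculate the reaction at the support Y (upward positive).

Release the roller at Y. Primary structure: cantilever fixed at X.
Free-end deflection of the primary structure under the applied loading (downward +):
  point load 131 at a = 2.62: Pa²(3L − a)/(6EI) = 4328/EI
Flexibility coefficient — unit upward force at Y: δ_{YY} = L³/(3EI) = 385.9/EI.
The prop prevents deflection at Y: R_Y = δ_0/δ_{YY} = 4328/385.9 = 11.22 kN.

R_Y = 11.22 kN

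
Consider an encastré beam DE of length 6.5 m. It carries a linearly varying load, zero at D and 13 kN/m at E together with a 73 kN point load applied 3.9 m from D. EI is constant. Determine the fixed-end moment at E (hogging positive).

M_E = 95.79 kN·m

Take the two fixed-end moments M_D, M_E as redundants; the released structure is the simple span DE.
Simple-span end rotations at D and E under the given loads:
  at D: triangular load, peak 13: 7w₀L³/(360EI) = 69.42/EI
  at E: triangular load, peak 13: w₀L³/(45EI) = 79.34/EI
  at D: point load 73 at a = 3.9: Pab(L + b)/(6LEI) = 172.7/EI
  at E: point load 73 at a = 3.9: Pab(L + a)/(6LEI) = 197.4/EI
  θ_D0 = 242.1/EI,  θ_E0 = 276.7/EI
Flexibility coefficients: a unit moment at one end gives L/(3EI) there and L/(6EI) at the far end, so f₁₁ = f₂₂ = 2.167/EI and f₁₂ = f₂₁ = 1.083/EI.
Compatibility — zero rotation at each built-in end:
  2.167 M_D + 1.083 M_E = 242.1
  1.083 M_D + 2.167 M_E = 276.7
Solving the pair gives M_D = 63.86 kN·m and M_E = 95.79 kN·m (hogging).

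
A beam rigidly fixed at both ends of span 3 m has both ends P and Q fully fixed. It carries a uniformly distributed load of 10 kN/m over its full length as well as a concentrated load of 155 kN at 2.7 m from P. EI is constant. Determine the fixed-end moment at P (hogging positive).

M_P = 11.69 kN·m

Release both end moments; the primary structure is a simply-supported span PQ with redundants M_P and M_Q.
Simple-span end rotations at P and Q under the given loads:
  at P: UDL 10: wL³/(24EI) = 11.25/EI
  at Q: UDL 10: wL³/(24EI) = 11.25/EI
  at P: point load 155 at a = 2.7: Pab(L + b)/(6LEI) = 23.02/EI
  at Q: point load 155 at a = 2.7: Pab(L + a)/(6LEI) = 39.76/EI
  θ_P0 = 34.27/EI,  θ_Q0 = 51.01/EI
Flexibility coefficients: a unit moment at one end gives L/(3EI) there and L/(6EI) at the far end, so f₁₁ = f₂₂ = 1/EI and f₁₂ = f₂₁ = 0.5/EI.
Compatibility — zero rotation at each built-in end:
  1 M_P + 0.5 M_Q = 34.27
  0.5 M_P + 1 M_Q = 51.01
Solving the pair gives M_P = 11.69 kN·m and M_Q = 45.16 kN·m (hogging).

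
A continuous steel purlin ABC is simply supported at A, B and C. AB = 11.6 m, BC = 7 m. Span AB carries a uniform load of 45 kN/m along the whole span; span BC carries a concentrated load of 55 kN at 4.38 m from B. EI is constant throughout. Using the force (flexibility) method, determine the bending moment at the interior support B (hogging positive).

Take M_B as the redundant. Released structure: two simple spans AB and BC with a hinge at B.
End slopes at the hinge B, treating each span as simply supported:
  span AB: UDL 45: wL³/(24EI) = 2927/EI
  span BC: point load 55 at a = 4.38: Pab(L + b)/(6LEI) = 144.6/EI
  relative rotation θ_0 = (2927 + 144.6)/EI = 3071/EI
A unit hogging moment at B produces rotation L₁/(3EI) + L₂/(3EI) = 6.2/EI.
Slope continuity at B: θ_0 = M_B·6.2/EI, so M_B = 3071/6.2 = 495.4 kN·m (hogging).

M_B = 495.4 kN·m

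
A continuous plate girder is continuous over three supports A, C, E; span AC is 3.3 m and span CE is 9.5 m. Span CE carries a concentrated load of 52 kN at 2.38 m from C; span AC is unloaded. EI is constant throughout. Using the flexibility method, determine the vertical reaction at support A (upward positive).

Insert a hinge at C; M_C is the redundant, and each span becomes simply supported.
End slopes at the hinge C, treating each span as simply supported:
  span CE: point load 52 at a = 2.38: Pab(L + b)/(6LEI) = 256.9/EI
  relative rotation θ_0 = (0 + 256.9)/EI = 256.9/EI
A unit hogging moment at C produces rotation L₁/(3EI) + L₂/(3EI) = 4.267/EI.
Slope continuity at C: θ_0 = M_C·4.267/EI, so M_C = 256.9/4.267 = 60.22 kN·m (hogging).
Span AC, ΣM about A with M_C applied at C: R_C^{AC}·3.3 = 0 + 60.22, so R_C^{AC} = 18.25 kN and R_A = 0 − 18.25 = -18.25 kN.

R_A = -18.25 kN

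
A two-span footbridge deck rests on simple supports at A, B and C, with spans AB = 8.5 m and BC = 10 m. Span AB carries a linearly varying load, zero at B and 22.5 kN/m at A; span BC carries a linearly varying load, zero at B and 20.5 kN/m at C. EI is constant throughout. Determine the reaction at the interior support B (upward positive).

Take M_B as the redundant. Released structure: two simple spans AB and BC with a hinge at B.
Discontinuity in slope at B on the released structure — sum the simple-span end rotations:
  span AB: triangular load, peak 22.5: 7w₀L³/(360EI) = 268.7/EI
  span BC: triangular load, peak 20.5: 7w₀L³/(360EI) = 398.6/EI
  relative rotation θ_0 = (268.7 + 398.6)/EI = 667.3/EI
A unit hogging moment at B produces rotation L₁/(3EI) + L₂/(3EI) = 6.167/EI.
Compatibility: M_B·(L₁+L₂)/(3EI) = θ_0, giving M_B = 108.2 kN·m (hogging).
Span AB, ΣM about A with M_B applied at B: R_B^{AB}·8.5 = 270.9 + 108.2, so R_B^{AB} = 44.61 kN and R_A = 95.62 − 44.61 = 51.02 kN.
Span BC, ΣM about C: R_B^{BC}·10 = 341.7 + 108.2, so R_B^{BC} = 44.99 kN and R_C = 102.5 − 44.99 = 57.51 kN.
R_B = 44.61 + 44.99 = 89.59 kN.

R_B = 89.59 kN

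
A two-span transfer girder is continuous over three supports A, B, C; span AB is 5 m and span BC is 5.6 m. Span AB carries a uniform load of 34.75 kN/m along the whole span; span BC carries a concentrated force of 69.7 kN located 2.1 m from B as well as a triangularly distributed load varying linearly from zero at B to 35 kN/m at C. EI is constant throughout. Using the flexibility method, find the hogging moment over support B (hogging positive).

M_B = 124.3 kN·m

Insert a hinge at B; M_B is the redundant, and each span becomes simply supported.
End slopes at the hinge B, treating each span as simply supported:
  span AB: UDL 34.75: wL³/(24EI) = 181/EI
  span BC: point load 69.7 at a = 2.1: Pab(L + b)/(6LEI) = 138.7/EI
  span BC: triangular load, peak 35: 7w₀L³/(360EI) = 119.5/EI
  relative rotation θ_0 = (181 + 258.3)/EI = 439.3/EI
A unit hogging moment at B produces rotation L₁/(3EI) + L₂/(3EI) = 3.533/EI.
Slope continuity at B: θ_0 = M_B·3.533/EI, so M_B = 439.3/3.533 = 124.3 kN·m (hogging).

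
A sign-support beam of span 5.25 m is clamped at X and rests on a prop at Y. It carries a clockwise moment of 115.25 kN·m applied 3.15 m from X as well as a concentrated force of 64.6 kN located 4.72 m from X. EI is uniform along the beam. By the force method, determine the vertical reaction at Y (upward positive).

Choose R_Y as the redundant. The primary structure is the cantilever fixed at X.
Free-end deflection of the primary structure under the applied loading (downward +):
  clockwise couple 115.25 at a = 3.15: M₀a(2L − a)/(2EI) = 1334/EI
  point load 64.6 at a = 4.72: Pa²(3L − a)/(6EI) = 2646/EI
  δ_0 = 3980/EI
Tip deflection under a unit load at Y: L³/(3EI) = 48.23/EI.
Compatibility at Y: δ_0 − R_Y·δ_{YY} = 0, so R_Y = 3980/48.23 = 82.51 kN.

R_Y = 82.51 kN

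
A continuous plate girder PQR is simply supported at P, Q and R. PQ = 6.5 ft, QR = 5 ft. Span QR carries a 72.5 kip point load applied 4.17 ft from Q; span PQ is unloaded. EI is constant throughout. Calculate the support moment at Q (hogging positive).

Insert a hinge at Q; M_Q is the redundant, and each span becomes simply supported.
Rotations at Q on the released spans (each span's end-slope, ×1/EI):
  span QR: point load 72.5 at a = 4.17: Pab(L + b)/(6LEI) = 48.76/EI
  relative rotation θ_0 = (0 + 48.76)/EI = 48.76/EI
A unit hogging moment at Q produces rotation L₁/(3EI) + L₂/(3EI) = 3.833/EI.
Compatibility: M_Q·(L₁+L₂)/(3EI) = θ_0, giving M_Q = 12.72 kip·ft (hogging).

M_Q = 12.72 kip·ft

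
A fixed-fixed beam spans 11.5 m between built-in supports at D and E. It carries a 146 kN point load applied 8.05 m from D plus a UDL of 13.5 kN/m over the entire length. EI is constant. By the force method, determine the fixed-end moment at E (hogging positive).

M_E = 395.6 kN·m

Release both end moments; the primary structure is a simply-supported span DE with redundants M_D and M_E.
On the primary (simply-supported) span, the end slopes from the loading are:
  at D: point load 146 at a = 8.05: Pab(L + b)/(6LEI) = 878.5/EI
  at E: point load 146 at a = 8.05: Pab(L + a)/(6LEI) = 1149/EI
  at D: UDL 13.5: wL³/(24EI) = 855.5/EI
  at E: UDL 13.5: wL³/(24EI) = 855.5/EI
  θ_D0 = 1734/EI,  θ_E0 = 2004/EI
Flexibility coefficients: a unit moment at one end gives L/(3EI) there and L/(6EI) at the far end, so f₁₁ = f₂₂ = 3.833/EI and f₁₂ = f₂₁ = 1.917/EI.
Compatibility — zero rotation at each built-in end:
  3.833 M_D + 1.917 M_E = 1734
  1.917 M_D + 3.833 M_E = 2004
Solving the pair gives M_D = 254.6 kN·m and M_E = 395.6 kN·m (hogging).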